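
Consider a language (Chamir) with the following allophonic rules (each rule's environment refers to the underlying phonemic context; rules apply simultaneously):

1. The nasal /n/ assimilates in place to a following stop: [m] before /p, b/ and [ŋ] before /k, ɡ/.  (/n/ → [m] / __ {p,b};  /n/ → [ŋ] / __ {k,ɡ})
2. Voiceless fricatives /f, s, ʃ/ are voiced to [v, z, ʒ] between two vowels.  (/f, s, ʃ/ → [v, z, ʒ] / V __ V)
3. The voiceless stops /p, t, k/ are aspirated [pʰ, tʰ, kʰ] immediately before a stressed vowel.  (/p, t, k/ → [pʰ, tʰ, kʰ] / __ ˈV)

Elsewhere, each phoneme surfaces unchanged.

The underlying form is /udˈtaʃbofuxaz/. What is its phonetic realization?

[udˈtʰaʃbovuxaz]

/u/ (word-initial): no rule targets it → [u].
/d/ — not in any rule's target class → [d].
/t/ (between /d/ and /a/) occurs immediately before a stressed vowel → [tʰ] by rule 3.
/a/ (between /t/ and /ʃ/) is unaffected → [a].
/ʃ/ — between /a/ and /b/; rule 2 does not apply here → [ʃ].
/b/ stays [b].
/o/ (between /b/ and /f/): no rule targets it → [o].
/f/ — between /o/ and /u/, between two vowels — surfaces as [v] (rule 2).
/u/ (between /f/ and /x/) is unaffected → [u].
/x/ (between /u/ and /a/): no rule targets it → [x].
/a/ (between /x/ and /z/) is unaffected → [a].
/z/ — not in any rule's target class → [z].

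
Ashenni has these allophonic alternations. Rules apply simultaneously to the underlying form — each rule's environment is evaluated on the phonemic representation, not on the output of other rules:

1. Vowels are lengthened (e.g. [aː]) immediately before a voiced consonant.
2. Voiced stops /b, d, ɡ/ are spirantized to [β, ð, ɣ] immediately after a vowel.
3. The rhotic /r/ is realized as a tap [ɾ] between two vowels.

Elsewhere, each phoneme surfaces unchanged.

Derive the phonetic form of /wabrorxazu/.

/w/ — not in any rule's target class → [w].
/a/ (between /w/ and /b/) occurs before a voiced consonant → [aː] by rule 1.
Rule 2 applies to /b/ (between /a/ and /r/: immediately after a vowel) → [β].
/r/ (between /b/ and /o/) fails the environment for rule 3, so it stays [r].
Rule 1 applies to /o/ (between /r/ and /r/: before a voiced consonant) → [oː].
/r/ (between /o/ and /x/) is in the target of rule 3 but the environment (between two vowels) is not met → [r].
/x/ — not in any rule's target class → [x].
/a/ (between /x/ and /z/): before a voiced consonant, so rule 1 applies → [aː].
/z/ — not in any rule's target class → [z].
/u/ — word-final; rule 1 does not apply here → [u].

[waːβroːrxaːzu]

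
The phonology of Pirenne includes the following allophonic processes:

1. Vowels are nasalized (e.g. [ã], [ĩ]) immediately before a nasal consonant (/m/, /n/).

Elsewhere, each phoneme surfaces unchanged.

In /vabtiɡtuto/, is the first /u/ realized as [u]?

/u/ (between /t/ and /t/) fails the environment for rule 1, so it stays [u].
The actual realization is [u], which matches [u].

Yes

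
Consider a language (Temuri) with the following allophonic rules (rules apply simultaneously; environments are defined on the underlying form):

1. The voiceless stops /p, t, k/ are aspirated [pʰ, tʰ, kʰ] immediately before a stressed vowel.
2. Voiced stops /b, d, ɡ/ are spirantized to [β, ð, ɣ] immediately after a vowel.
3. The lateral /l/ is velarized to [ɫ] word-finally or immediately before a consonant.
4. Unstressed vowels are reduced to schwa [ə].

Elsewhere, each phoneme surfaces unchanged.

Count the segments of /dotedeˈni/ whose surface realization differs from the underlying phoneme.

4

Segments that undergo a rule: /o/ → [ə] (rule 4); /e/ → [ə] (rule 4); /d/ → [ð] (rule 2); /e/ → [ə] (rule 4).
All other segments surface unchanged.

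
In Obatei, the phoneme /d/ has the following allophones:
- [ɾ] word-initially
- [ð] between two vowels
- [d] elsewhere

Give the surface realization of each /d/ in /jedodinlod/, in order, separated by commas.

[ð], [ð], [d]

Occurrence 1 (position 3): between two vowels → [ð].
Occurrence 2 (position 5): between two vowels → [ð].
Occurrence 3 (position 10): no conditioning environment matches → elsewhere allophone [d].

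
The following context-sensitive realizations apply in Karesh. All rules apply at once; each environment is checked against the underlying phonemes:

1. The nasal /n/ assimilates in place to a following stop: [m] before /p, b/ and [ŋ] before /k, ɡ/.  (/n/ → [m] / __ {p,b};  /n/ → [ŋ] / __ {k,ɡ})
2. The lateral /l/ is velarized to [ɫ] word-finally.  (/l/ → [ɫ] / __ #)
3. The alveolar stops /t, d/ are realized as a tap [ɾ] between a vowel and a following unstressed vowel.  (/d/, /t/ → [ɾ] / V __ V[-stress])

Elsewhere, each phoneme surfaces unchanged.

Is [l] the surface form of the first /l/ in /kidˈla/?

Yes

/l/ (between /d/ and /a/) fails the environment for rule 2, so it stays [l].
The actual realization is [l], which matches [l].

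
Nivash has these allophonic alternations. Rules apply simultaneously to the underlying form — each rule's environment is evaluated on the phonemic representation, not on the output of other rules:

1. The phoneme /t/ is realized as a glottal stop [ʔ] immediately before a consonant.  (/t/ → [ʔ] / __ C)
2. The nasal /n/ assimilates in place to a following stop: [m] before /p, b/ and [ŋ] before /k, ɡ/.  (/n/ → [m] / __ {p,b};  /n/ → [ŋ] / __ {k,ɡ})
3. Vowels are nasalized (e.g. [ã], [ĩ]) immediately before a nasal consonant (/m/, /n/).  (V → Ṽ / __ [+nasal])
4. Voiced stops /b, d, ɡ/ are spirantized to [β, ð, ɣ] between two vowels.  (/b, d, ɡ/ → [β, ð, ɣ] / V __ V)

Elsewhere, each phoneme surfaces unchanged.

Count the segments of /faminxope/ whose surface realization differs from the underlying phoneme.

Segments that undergo a rule: /a/ → [ã] (rule 3); /i/ → [ĩ] (rule 3).
All other segments surface unchanged.

2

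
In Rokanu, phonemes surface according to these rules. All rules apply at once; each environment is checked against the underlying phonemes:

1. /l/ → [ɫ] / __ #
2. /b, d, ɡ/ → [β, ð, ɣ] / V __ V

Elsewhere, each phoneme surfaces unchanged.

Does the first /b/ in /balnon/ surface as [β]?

/b/ (word-initial) fails the environment for rule 2, so it stays [b].
The actual realization is [b], not [β].

No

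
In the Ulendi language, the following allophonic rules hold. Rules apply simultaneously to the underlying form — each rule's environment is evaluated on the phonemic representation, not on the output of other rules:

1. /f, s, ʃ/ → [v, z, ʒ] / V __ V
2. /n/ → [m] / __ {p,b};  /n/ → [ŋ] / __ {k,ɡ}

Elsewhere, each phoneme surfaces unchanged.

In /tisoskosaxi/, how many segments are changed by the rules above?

2

Segments that undergo a rule: /s/ → [z] (rule 1); /s/ → [z] (rule 1).
All other segments surface unchanged.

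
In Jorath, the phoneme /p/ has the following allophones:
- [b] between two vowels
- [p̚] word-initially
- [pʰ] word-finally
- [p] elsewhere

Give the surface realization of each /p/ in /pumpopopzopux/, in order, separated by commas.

Occurrence 1 (position 1): word-initially → [p̚].
Occurrence 2 (position 4): no conditioning environment matches → elsewhere allophone [p].
Occurrence 3 (position 6): between two vowels → [b].
Occurrence 4 (position 8): no conditioning environment matches → elsewhere allophone [p].
Occurrence 5 (position 11): between two vowels → [b].

[p̚], [p], [b], [p], [b]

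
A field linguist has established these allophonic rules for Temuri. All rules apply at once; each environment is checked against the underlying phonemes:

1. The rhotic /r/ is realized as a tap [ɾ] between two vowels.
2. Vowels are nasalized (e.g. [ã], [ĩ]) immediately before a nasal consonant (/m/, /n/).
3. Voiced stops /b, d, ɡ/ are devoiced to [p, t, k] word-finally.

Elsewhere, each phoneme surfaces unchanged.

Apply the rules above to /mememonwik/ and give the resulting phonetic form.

/m/ (word-initial): no rule targets it → [m].
/e/ (between /m/ and /m/) occurs before a nasal consonant → [ẽ] by rule 2.
/m/ (between /e/ and /e/): no rule targets it → [m].
/e/ (between /m/ and /m/): before a nasal consonant, so rule 2 applies → [ẽ].
/m/ (between /e/ and /o/): no rule targets it → [m].
/o/ (between /m/ and /n/) occurs before a nasal consonant → [õ] by rule 2.
/n/ (between /o/ and /w/): no rule targets it → [n].
/w/ — not in any rule's target class → [w].
/i/ (between /w/ and /k/): rule 2 targets it, but not before a nasal consonant → unchanged [i].
/k/ stays [k].

[mẽmẽmõnwik]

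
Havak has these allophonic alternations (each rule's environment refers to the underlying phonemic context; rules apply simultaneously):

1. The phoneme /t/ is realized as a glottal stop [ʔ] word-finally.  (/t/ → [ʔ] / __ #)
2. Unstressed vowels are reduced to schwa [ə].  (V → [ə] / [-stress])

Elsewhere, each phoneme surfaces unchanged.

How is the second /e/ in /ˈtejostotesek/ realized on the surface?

[ə]

/e/ meets the environment for rule 2 (in an unstressed syllable) → [ə].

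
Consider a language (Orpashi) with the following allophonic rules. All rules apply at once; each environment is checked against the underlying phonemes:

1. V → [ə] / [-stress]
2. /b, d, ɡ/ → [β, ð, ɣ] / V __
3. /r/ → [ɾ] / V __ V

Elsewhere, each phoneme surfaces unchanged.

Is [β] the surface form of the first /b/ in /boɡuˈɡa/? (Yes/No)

No

/b/ — word-initial; rule 2 does not apply here → [b].
The actual realization is [b], not [β].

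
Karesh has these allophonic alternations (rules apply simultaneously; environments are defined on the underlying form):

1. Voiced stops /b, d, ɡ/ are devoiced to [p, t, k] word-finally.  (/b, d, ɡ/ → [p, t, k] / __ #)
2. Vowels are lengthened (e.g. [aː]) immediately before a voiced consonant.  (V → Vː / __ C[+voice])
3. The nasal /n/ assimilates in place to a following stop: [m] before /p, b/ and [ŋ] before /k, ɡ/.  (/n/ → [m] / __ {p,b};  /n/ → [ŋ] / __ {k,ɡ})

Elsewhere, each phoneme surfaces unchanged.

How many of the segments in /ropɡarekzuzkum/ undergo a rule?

Segments that undergo a rule: /a/ → [aː] (rule 2); /u/ → [uː] (rule 2); /u/ → [uː] (rule 2).
All other segments surface unchanged.

3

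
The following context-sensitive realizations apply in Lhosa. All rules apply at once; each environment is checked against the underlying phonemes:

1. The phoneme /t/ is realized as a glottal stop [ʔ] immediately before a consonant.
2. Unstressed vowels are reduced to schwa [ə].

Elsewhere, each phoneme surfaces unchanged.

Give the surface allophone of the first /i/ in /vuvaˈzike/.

[i]

/i/ — between /z/ and /k/; rule 2 does not apply here → [i].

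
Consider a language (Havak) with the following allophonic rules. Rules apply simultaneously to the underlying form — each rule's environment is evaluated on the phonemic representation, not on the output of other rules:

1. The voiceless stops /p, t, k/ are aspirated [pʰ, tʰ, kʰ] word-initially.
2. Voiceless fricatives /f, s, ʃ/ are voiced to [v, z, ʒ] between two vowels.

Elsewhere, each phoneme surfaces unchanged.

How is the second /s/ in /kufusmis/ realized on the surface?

/s/ — word-final; rule 2 does not apply here → [s].

[s]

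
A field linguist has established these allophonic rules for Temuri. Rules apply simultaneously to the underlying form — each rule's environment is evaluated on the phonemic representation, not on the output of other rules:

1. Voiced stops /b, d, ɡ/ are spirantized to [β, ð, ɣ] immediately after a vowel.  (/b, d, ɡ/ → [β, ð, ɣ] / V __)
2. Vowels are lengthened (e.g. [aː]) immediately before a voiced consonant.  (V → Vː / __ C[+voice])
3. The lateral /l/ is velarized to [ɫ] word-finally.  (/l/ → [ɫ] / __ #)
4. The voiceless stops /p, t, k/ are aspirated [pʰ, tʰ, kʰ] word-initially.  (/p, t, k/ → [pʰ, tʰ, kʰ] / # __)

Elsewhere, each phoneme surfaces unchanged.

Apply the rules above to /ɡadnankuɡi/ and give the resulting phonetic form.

/ɡ/ (word-initial) is in the target of rule 1 but the environment (immediately after a vowel) is not met → [ɡ].
/a/ meets the environment for rule 2 (before a voiced consonant) → [aː].
/d/ (between /a/ and /n/) occurs immediately after a vowel → [ð] by rule 1.
/n/ — not in any rule's target class → [n].
Rule 2 applies to /a/ (between /n/ and /n/: before a voiced consonant) → [aː].
/n/ — not in any rule's target class → [n].
/k/ (between /n/ and /u/) fails the environment for rule 4, so it stays [k].
/u/ (between /k/ and /ɡ/) occurs before a voiced consonant → [uː] by rule 2.
/ɡ/ (between /u/ and /i/): immediately after a vowel, so rule 1 applies → [ɣ].
/i/ (word-final): rule 2 targets it, but not before a voiced consonant → unchanged [i].

[ɡaːðnaːnkuːɣi]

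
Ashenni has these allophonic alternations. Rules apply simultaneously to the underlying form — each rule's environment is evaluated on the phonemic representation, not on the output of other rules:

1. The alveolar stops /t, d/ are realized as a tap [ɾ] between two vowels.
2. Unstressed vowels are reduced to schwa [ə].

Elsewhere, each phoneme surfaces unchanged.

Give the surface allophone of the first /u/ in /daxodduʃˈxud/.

[ə]

/u/ meets the environment for rule 2 (in an unstressed syllable) → [ə].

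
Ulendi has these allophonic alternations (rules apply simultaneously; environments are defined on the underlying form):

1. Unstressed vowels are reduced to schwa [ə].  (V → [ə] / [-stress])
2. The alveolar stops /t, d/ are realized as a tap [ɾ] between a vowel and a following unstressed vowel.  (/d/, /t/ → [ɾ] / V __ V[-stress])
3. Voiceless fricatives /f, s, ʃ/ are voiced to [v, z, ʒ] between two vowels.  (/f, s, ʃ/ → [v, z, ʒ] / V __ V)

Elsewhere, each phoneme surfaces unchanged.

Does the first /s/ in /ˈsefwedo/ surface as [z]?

/s/ (word-initial) fails the environment for rule 3, so it stays [s].
The actual realization is [s], not [z].

No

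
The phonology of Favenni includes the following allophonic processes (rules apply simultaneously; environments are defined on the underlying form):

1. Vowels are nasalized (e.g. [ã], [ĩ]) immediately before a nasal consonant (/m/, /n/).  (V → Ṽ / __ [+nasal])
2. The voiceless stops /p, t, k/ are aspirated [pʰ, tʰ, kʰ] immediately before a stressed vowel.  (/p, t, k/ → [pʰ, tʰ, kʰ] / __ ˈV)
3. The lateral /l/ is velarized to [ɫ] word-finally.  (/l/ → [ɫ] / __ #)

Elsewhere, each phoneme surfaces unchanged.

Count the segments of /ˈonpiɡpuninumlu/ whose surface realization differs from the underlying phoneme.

4

Segments that undergo a rule: /o/ → [õ] (rule 1); /u/ → [ũ] (rule 1); /i/ → [ĩ] (rule 1); /u/ → [ũ] (rule 1).
All other segments surface unchanged.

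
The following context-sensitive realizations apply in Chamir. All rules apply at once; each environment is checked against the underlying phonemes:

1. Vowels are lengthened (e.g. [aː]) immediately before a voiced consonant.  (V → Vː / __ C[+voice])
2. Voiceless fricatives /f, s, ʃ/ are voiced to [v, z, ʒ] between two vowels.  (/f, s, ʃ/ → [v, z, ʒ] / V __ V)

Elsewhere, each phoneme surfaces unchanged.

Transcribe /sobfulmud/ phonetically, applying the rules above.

/s/ (word-initial): rule 2 targets it, but not between two vowels → unchanged [s].
/o/ meets the environment for rule 1 (before a voiced consonant) → [oː].
/b/ (between /o/ and /f/): no rule targets it → [b].
/f/ (between /b/ and /u/) fails the environment for rule 2, so it stays [f].
/u/ (between /f/ and /l/): before a voiced consonant, so rule 1 applies → [uː].
/l/ stays [l].
/m/ (between /l/ and /u/): no rule targets it → [m].
/u/ — between /m/ and /d/, before a voiced consonant — surfaces as [uː] (rule 1).
/d/ (word-final) is unaffected → [d].

[soːbfuːlmuːd]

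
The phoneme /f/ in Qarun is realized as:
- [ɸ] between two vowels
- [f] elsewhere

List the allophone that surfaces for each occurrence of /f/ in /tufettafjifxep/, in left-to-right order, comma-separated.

Occurrence 1 (position 3): between two vowels → [ɸ].
Occurrence 2 (position 8): no conditioning environment matches → elsewhere allophone [f].
Occurrence 3 (position 11): no conditioning environment matches → elsewhere allophone [f].

[ɸ], [f], [f]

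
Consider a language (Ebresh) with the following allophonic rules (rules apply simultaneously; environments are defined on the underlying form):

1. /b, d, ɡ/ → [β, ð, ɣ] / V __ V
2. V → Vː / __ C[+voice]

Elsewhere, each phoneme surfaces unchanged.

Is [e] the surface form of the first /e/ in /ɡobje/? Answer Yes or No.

/e/ (word-final): rule 2 targets it, but not before a voiced consonant → unchanged [e].
The actual realization is [e], which matches [e].

Yes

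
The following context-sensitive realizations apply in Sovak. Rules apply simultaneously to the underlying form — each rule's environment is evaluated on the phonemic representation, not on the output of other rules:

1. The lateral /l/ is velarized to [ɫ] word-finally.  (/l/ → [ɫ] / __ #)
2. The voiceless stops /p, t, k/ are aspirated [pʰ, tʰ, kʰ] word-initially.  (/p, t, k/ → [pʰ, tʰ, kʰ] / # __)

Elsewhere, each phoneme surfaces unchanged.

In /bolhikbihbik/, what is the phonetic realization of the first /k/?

/k/ (between /i/ and /b/): rule 2 targets it, but not word-initially → unchanged [k].

[k]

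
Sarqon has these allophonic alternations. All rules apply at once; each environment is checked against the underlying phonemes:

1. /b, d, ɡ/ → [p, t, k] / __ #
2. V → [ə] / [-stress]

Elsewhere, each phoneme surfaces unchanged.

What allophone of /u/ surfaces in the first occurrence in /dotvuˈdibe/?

[ə]

/u/ (between /v/ and /d/) occurs in an unstressed syllable → [ə] by rule 2.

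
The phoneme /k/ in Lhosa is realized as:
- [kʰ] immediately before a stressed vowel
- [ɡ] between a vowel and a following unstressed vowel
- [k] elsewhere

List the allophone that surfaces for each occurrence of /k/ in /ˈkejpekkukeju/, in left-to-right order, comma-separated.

[kʰ], [k], [k], [ɡ]

Occurrence 1 (position 1): immediately before a stressed vowel → [kʰ].
Occurrence 2 (position 6): no conditioning environment matches → elsewhere allophone [k].
Occurrence 3 (position 7): no conditioning environment matches → elsewhere allophone [k].
Occurrence 4 (position 9): between a vowel and a following unstressed vowel → [ɡ].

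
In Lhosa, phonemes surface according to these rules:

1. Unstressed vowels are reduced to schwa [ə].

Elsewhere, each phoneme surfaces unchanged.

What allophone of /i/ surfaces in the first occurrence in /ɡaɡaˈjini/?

[i]

/i/ (between /j/ and /n/) fails the environment for rule 1, so it stays [i].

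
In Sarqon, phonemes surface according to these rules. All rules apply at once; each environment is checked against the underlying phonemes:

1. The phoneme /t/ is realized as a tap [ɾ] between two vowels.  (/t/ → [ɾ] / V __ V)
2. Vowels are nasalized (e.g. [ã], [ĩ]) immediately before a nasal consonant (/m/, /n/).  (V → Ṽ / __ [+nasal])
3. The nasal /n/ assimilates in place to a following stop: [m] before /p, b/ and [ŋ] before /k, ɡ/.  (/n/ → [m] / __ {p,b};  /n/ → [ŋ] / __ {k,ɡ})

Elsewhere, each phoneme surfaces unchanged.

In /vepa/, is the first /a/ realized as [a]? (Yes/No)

/a/ (word-final): rule 2 targets it, but not before a nasal consonant → unchanged [a].
The actual realization is [a], which matches [a].

Yes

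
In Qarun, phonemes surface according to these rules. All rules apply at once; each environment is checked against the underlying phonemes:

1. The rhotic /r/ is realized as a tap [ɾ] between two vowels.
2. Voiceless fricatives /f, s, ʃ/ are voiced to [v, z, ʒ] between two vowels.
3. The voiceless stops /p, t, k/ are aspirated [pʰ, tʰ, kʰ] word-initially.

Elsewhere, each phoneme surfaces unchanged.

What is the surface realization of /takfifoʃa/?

[tʰakfivoʒa]

Rule 3 applies to /t/ (word-initial: word-initially) → [tʰ].
/a/ (between /t/ and /k/): no rule targets it → [a].
/k/ — between /a/ and /f/; rule 3 does not apply here → [k].
/f/ (between /k/ and /i/) is in the target of rule 2 but the environment (between two vowels) is not met → [f].
/i/ (between /f/ and /f/): no rule targets it → [i].
/f/ meets the environment for rule 2 (between two vowels) → [v].
/o/ (between /f/ and /ʃ/): no rule targets it → [o].
/ʃ/ — between /o/ and /a/, between two vowels — surfaces as [ʒ] (rule 2).
/a/ stays [a].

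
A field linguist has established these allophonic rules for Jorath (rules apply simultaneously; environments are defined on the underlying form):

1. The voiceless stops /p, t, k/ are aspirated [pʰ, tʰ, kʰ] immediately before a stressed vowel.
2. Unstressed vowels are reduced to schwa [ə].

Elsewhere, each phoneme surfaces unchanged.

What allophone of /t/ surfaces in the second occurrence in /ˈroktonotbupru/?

/t/ (between /o/ and /b/) fails the environment for rule 1, so it stays [t].

[t]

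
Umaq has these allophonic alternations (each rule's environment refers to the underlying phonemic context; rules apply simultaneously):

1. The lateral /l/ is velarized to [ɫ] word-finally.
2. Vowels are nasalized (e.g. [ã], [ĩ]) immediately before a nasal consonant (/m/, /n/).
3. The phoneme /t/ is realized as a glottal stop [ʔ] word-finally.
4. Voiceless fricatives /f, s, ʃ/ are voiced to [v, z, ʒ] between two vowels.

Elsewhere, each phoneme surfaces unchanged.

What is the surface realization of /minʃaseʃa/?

[mĩnʃazeʒa]

/m/ stays [m].
/i/ (between /m/ and /n/): before a nasal consonant, so rule 2 applies → [ĩ].
/n/ stays [n].
/ʃ/ — between /n/ and /a/; rule 4 does not apply here → [ʃ].
/a/ (between /ʃ/ and /s/) is in the target of rule 2 but the environment (before a nasal consonant) is not met → [a].
/s/ meets the environment for rule 4 (between two vowels) → [z].
/e/ (between /s/ and /ʃ/): rule 2 targets it, but not before a nasal consonant → unchanged [e].
/ʃ/ — between /e/ and /a/, between two vowels — surfaces as [ʒ] (rule 4).
/a/ (word-final) fails the environment for rule 2, so it stays [a].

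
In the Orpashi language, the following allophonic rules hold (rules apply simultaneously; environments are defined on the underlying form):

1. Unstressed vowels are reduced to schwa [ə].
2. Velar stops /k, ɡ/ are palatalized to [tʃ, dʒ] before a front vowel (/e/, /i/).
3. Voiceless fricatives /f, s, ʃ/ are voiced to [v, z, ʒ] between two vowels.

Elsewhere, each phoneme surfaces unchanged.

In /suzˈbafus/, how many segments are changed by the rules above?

Segments that undergo a rule: /u/ → [ə] (rule 1); /f/ → [v] (rule 3); /u/ → [ə] (rule 1).
All other segments surface unchanged.

3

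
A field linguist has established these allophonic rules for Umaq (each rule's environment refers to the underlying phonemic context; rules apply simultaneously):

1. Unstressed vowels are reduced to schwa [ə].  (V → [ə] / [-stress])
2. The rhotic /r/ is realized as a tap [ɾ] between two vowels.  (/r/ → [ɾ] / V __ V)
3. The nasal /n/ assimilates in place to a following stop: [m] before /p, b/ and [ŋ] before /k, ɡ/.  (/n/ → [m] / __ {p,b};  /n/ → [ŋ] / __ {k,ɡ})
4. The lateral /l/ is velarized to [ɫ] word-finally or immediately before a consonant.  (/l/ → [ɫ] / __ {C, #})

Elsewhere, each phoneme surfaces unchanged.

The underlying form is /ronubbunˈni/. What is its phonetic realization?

/r/ (word-initial) is in the target of rule 2 but the environment (between two vowels) is not met → [r].
/o/ (between /r/ and /n/): in an unstressed syllable, so rule 1 applies → [ə].
/n/ — between /o/ and /u/; rule 3 does not apply here → [n].
/u/ (between /n/ and /b/): in an unstressed syllable, so rule 1 applies → [ə].
/b/ (between /u/ and /b/) is unaffected → [b].
/b/ (between /b/ and /u/) is unaffected → [b].
Rule 1 applies to /u/ (between /b/ and /n/: in an unstressed syllable) → [ə].
/n/ — between /u/ and /n/; rule 3 does not apply here → [n].
/n/ (between /n/ and /i/): rule 3 targets it, but not before a labial or velar stop → unchanged [n].
/i/ — word-final; rule 1 does not apply here → [i].

[rənəbbənˈni]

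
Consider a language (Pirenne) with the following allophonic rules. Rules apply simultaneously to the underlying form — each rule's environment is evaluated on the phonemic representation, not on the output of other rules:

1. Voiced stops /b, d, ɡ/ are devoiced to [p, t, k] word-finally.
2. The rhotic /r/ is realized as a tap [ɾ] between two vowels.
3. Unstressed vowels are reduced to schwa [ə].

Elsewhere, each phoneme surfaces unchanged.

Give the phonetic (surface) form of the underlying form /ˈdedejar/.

[ˈdedəjər]

/d/ — word-initial; rule 1 does not apply here → [d].
/e/ (between /d/ and /d/): rule 3 targets it, but not in an unstressed syllable → unchanged [e].
/d/ — between /e/ and /e/; rule 1 does not apply here → [d].
/e/ (between /d/ and /j/) occurs in an unstressed syllable → [ə] by rule 3.
/j/ (between /e/ and /a/) is unaffected → [j].
/a/ — between /j/ and /r/, in an unstressed syllable — surfaces as [ə] (rule 3).
/r/ — word-final; rule 2 does not apply here → [r].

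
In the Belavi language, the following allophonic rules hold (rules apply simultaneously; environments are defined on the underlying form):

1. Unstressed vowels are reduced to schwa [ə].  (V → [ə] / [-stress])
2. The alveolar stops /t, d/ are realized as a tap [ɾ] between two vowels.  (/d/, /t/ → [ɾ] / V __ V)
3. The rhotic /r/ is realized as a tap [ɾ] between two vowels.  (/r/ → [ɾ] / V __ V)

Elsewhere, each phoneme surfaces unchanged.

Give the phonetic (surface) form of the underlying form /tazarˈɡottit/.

[təzərˈɡottət]

/t/ — word-initial; rule 2 does not apply here → [t].
Rule 1 applies to /a/ (between /t/ and /z/: in an unstressed syllable) → [ə].
/z/ (between /a/ and /a/) is unaffected → [z].
/a/ (between /z/ and /r/): in an unstressed syllable, so rule 1 applies → [ə].
/r/ (between /a/ and /ɡ/): rule 3 targets it, but not between two vowels → unchanged [r].
/ɡ/ (between /r/ and /o/): no rule targets it → [ɡ].
/o/ (between /ɡ/ and /t/) is in the target of rule 1 but the environment (in an unstressed syllable) is not met → [o].
/t/ (between /o/ and /t/) fails the environment for rule 2, so it stays [t].
/t/ — between /t/ and /i/; rule 2 does not apply here → [t].
Rule 1 applies to /i/ (between /t/ and /t/: in an unstressed syllable) → [ə].
/t/ (word-final) is in the target of rule 2 but the environment (between two vowels) is not met → [t].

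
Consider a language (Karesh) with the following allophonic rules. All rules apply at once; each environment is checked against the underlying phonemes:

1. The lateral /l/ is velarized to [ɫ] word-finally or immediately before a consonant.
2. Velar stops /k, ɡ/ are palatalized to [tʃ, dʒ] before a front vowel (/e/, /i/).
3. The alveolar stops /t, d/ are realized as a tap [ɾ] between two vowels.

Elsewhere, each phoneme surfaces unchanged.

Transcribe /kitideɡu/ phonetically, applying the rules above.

/k/ (word-initial): before a front vowel, so rule 2 applies → [tʃ].
/i/ stays [i].
/t/ — between /i/ and /i/, between two vowels — surfaces as [ɾ] (rule 3).
/i/ (between /t/ and /d/): no rule targets it → [i].
/d/ (between /i/ and /e/): between two vowels, so rule 3 applies → [ɾ].
/e/ (between /d/ and /ɡ/) is unaffected → [e].
/ɡ/ — between /e/ and /u/; rule 2 does not apply here → [ɡ].
/u/ (word-final): no rule targets it → [u].

[tʃiɾiɾeɡu]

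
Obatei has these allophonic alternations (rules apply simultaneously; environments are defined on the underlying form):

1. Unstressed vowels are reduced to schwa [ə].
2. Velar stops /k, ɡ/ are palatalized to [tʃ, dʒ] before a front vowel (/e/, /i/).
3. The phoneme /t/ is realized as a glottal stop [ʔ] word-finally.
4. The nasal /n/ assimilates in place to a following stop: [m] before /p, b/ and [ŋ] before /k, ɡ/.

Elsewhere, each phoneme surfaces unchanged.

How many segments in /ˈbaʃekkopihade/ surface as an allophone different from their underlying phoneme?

Segments that undergo a rule: /e/ → [ə] (rule 1); /o/ → [ə] (rule 1); /i/ → [ə] (rule 1); /a/ → [ə] (rule 1); /e/ → [ə] (rule 1).
All other segments surface unchanged.

5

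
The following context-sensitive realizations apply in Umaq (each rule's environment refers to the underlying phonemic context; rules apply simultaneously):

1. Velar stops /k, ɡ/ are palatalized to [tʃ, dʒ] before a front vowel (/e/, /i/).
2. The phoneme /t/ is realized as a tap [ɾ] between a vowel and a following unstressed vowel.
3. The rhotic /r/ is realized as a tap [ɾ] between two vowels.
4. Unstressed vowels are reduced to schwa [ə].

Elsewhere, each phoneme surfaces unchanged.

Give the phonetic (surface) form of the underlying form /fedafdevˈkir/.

/f/ — not in any rule's target class → [f].
/e/ meets the environment for rule 4 (in an unstressed syllable) → [ə].
/d/ (between /e/ and /a/) is unaffected → [d].
Rule 4 applies to /a/ (between /d/ and /f/: in an unstressed syllable) → [ə].
/f/ — not in any rule's target class → [f].
/d/ — not in any rule's target class → [d].
Rule 4 applies to /e/ (between /d/ and /v/: in an unstressed syllable) → [ə].
/v/ (between /e/ and /k/) is unaffected → [v].
Rule 1 applies to /k/ (between /v/ and /i/: before a front vowel) → [tʃ].
/i/ — between /k/ and /r/; rule 4 does not apply here → [i].
/r/ — word-final; rule 3 does not apply here → [r].

[fədəfdəvˈtʃir]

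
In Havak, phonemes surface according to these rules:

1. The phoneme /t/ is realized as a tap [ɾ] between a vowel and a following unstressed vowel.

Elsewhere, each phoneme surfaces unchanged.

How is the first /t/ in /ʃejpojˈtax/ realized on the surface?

[t]

/t/ (between /j/ and /a/) fails the environment for rule 1, so it stays [t].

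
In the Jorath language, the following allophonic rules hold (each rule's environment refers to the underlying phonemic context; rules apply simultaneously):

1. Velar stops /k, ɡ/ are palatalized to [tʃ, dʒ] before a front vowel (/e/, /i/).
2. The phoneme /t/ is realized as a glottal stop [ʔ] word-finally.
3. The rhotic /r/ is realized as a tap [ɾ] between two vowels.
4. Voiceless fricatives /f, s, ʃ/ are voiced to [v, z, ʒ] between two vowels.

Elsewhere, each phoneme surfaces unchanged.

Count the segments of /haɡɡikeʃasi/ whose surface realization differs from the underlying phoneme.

4

Segments that undergo a rule: /ɡ/ → [dʒ] (rule 1); /k/ → [tʃ] (rule 1); /ʃ/ → [ʒ] (rule 4); /s/ → [z] (rule 4).
All other segments surface unchanged.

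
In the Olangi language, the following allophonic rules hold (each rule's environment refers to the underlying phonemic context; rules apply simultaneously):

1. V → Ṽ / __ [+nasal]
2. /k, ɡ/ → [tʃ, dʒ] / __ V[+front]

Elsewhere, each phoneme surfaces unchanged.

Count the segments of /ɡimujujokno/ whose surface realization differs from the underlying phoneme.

2

Segments that undergo a rule: /ɡ/ → [dʒ] (rule 2); /i/ → [ĩ] (rule 1).
All other segments surface unchanged.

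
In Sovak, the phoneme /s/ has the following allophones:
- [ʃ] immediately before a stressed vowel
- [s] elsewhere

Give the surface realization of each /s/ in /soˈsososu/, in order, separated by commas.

[s], [ʃ], [s], [s]

Occurrence 1 (position 1): no conditioning environment matches → elsewhere allophone [s].
Occurrence 2 (position 3): immediately before a stressed vowel → [ʃ].
Occurrence 3 (position 5): no conditioning environment matches → elsewhere allophone [s].
Occurrence 4 (position 7): no conditioning environment matches → elsewhere allophone [s].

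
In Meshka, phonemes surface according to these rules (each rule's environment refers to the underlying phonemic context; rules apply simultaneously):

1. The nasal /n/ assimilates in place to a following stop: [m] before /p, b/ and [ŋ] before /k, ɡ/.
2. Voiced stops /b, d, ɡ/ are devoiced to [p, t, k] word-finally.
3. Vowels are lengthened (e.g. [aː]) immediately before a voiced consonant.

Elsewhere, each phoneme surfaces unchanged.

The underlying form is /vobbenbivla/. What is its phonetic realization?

/v/ (word-initial) is unaffected → [v].
/o/ meets the environment for rule 3 (before a voiced consonant) → [oː].
/b/ (between /o/ and /b/): rule 2 targets it, but not word-finally → unchanged [b].
/b/ — between /b/ and /e/; rule 2 does not apply here → [b].
Rule 3 applies to /e/ (between /b/ and /n/: before a voiced consonant) → [eː].
/n/ — between /e/ and /b/, before a labial or velar stop — surfaces as [m] (rule 1).
/b/ (between /n/ and /i/): rule 2 targets it, but not word-finally → unchanged [b].
/i/ (between /b/ and /v/): before a voiced consonant, so rule 3 applies → [iː].
/v/ — not in any rule's target class → [v].
/l/ — not in any rule's target class → [l].
/a/ (word-final): rule 3 targets it, but not before a voiced consonant → unchanged [a].

[voːbbeːmbiːvla]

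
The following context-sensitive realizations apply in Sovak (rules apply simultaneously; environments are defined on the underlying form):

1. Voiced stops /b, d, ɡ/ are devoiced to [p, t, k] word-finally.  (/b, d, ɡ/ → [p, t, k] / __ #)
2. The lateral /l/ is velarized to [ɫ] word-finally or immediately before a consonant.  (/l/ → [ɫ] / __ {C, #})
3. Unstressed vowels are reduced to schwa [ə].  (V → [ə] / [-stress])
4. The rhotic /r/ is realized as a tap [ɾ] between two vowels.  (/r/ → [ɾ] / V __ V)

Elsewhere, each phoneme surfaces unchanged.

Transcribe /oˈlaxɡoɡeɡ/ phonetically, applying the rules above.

[əˈlaxɡəɡək]

Rule 3 applies to /o/ (word-initial: in an unstressed syllable) → [ə].
/l/ (between /o/ and /a/) is in the target of rule 2 but the environment (word-finally or immediately before a consonant) is not met → [l].
/a/ — between /l/ and /x/; rule 3 does not apply here → [a].
/x/ (between /a/ and /ɡ/): no rule targets it → [x].
/ɡ/ (between /x/ and /o/) is in the target of rule 1 but the environment (word-finally) is not met → [ɡ].
/o/ (between /ɡ/ and /ɡ/) occurs in an unstressed syllable → [ə] by rule 3.
/ɡ/ — between /o/ and /e/; rule 1 does not apply here → [ɡ].
/e/ meets the environment for rule 3 (in an unstressed syllable) → [ə].
/ɡ/ meets the environment for rule 1 (word-finally) → [k].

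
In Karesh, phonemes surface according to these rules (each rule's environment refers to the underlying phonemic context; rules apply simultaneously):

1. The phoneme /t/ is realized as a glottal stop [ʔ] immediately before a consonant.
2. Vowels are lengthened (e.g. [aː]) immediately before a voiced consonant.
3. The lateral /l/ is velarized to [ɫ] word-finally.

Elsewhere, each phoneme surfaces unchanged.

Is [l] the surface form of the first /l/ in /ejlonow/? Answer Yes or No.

Yes

/l/ (between /j/ and /o/) is in the target of rule 3 but the environment (word-finally) is not met → [l].
The actual realization is [l], which matches [l].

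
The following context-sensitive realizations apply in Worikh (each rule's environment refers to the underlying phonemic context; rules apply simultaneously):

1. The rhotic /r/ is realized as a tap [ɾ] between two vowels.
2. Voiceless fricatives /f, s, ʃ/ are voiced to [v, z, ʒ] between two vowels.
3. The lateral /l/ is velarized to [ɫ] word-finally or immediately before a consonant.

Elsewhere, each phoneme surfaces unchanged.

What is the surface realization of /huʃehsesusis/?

[huʒehsezuzis]

/h/ — not in any rule's target class → [h].
/u/ stays [u].
/ʃ/ (between /u/ and /e/) occurs between two vowels → [ʒ] by rule 2.
/e/ (between /ʃ/ and /h/): no rule targets it → [e].
/h/ stays [h].
/s/ (between /h/ and /e/): rule 2 targets it, but not between two vowels → unchanged [s].
/e/ (between /s/ and /s/) is unaffected → [e].
/s/ (between /e/ and /u/) occurs between two vowels → [z] by rule 2.
/u/ (between /s/ and /s/) is unaffected → [u].
/s/ (between /u/ and /i/): between two vowels, so rule 2 applies → [z].
/i/ stays [i].
/s/ (word-final) is in the target of rule 2 but the environment (between two vowels) is not met → [s].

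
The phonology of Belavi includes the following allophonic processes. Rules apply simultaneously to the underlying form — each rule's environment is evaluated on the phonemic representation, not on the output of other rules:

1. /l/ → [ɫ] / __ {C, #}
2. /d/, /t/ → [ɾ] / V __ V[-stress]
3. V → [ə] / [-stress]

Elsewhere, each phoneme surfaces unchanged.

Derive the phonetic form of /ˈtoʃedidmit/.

[ˈtoʃəɾədmət]

/t/ (word-initial) fails the environment for rule 2, so it stays [t].
/o/ (between /t/ and /ʃ/) is in the target of rule 3 but the environment (in an unstressed syllable) is not met → [o].
/ʃ/ (between /o/ and /e/): no rule targets it → [ʃ].
/e/ — between /ʃ/ and /d/, in an unstressed syllable — surfaces as [ə] (rule 3).
/d/ (between /e/ and /i/): between a vowel and a following unstressed vowel, so rule 2 applies → [ɾ].
/i/ (between /d/ and /d/) occurs in an unstressed syllable → [ə] by rule 3.
/d/ — between /i/ and /m/; rule 2 does not apply here → [d].
/m/ stays [m].
Rule 3 applies to /i/ (between /m/ and /t/: in an unstressed syllable) → [ə].
/t/ (word-final): rule 2 targets it, but not between a vowel and a following unstressed vowel → unchanged [t].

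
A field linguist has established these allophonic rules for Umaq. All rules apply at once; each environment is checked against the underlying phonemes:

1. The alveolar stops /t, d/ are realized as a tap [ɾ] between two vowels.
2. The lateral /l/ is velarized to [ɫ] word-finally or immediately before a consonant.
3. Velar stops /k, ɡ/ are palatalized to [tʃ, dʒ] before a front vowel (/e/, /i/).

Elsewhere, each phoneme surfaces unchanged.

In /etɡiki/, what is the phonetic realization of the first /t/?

/t/ — between /e/ and /ɡ/; rule 1 does not apply here → [t].

[t]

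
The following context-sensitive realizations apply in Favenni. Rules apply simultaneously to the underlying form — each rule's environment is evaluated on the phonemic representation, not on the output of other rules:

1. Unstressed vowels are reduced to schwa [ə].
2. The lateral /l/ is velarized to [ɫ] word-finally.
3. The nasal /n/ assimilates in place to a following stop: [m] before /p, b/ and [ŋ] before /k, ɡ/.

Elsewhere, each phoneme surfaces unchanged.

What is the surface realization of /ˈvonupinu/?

[ˈvonəpənə]

/o/ (between /v/ and /n/) is in the target of rule 1 but the environment (in an unstressed syllable) is not met → [o].
/n/ (between /o/ and /u/): rule 3 targets it, but not before a labial or velar stop → unchanged [n].
Rule 1 applies to /u/ (between /n/ and /p/: in an unstressed syllable) → [ə].
/i/ (between /p/ and /n/): in an unstressed syllable, so rule 1 applies → [ə].
/n/ (between /i/ and /u/) fails the environment for rule 3, so it stays [n].
/u/ (word-final) occurs in an unstressed syllable → [ə] by rule 1.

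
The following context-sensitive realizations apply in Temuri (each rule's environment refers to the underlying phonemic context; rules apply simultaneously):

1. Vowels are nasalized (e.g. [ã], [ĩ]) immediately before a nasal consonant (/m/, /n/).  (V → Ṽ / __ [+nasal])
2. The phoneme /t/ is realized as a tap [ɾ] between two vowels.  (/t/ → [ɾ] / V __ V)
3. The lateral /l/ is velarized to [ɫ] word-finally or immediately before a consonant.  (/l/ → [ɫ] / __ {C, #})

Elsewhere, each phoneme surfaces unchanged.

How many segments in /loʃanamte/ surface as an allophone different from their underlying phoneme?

2

Segments that undergo a rule: /a/ → [ã] (rule 1); /a/ → [ã] (rule 1).
All other segments surface unchanged.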